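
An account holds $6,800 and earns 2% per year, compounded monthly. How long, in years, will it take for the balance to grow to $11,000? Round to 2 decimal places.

We need (1 + 0.00166667)^(12t) = 1.6176, so 12t = ln 1.6176 / ln 1.001667 ≈ 288.8240.
t ≈ 288.8240/12 = 24.0687 years.

24.07 years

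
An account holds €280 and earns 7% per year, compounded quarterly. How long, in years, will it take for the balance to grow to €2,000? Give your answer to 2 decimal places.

28.33 years

We need (1 + 0.0175)^(4t) = 7.1429, so 4t = ln 7.1429 / ln 1.0175 ≈ 113.3295.
t ≈ 113.3295/4 = 28.3324 years.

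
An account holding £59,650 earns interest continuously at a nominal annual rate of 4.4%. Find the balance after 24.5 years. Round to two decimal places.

A = P·e^(rt) = 59,650·e^(0.044·24.5) = 59,650·e^1.078.
e^1.078 ≈ 2.9387960774, so A ≈ 175,299.1860.

£175,299.19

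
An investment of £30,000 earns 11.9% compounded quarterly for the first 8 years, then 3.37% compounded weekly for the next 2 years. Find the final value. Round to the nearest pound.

After 8 years at 11.9%: 30,000 × 2.5551571757 ≈ 76,654.7153.
Then 2 years at 3.37%: 76,654.7153 × 1.0696999293 ≈ 81,997.5435.

£81,998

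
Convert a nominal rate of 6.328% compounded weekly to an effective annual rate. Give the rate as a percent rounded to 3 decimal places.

One year is 52 periods at 0.00121692 each: (1 + 0.00121692)^52 ≈ 1.065284.
EAR = 1.065284 − 1 ≈ 6.52841%.

6.528%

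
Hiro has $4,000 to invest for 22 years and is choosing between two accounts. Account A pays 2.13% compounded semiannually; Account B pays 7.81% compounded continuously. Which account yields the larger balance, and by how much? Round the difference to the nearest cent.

Account B, by $15,922.73

A: (1 + 0.01065)^44 ≈ 1.59380188, so 4,000 × 1.59380188 ≈ 6,375.2075.
B: e^(0.0781·22) = e^1.7182 ≈ 5.5744853546, so 4,000 × 5.5744853546 ≈ 22,297.9414.
Difference ≈ 15,922.7339 in favor of B.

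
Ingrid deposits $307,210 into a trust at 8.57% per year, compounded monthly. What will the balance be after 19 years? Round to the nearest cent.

$1,556,266.09

Periodic rate = 8.57%/12 = 0.00714167; periods = 12·19 = 228.
A = 307,210·(1 + 0.0857/12)^228 ≈ 307,210·5.065805449153 ≈ 1,556,266.0920.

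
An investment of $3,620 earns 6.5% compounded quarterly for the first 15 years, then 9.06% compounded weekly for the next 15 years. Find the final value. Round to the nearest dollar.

$37,020

After 15 years at 6.5%: 3,620 × 2.6304709873 ≈ 9,522.3050.
Then 15 years at 9.06%: 9,522.3050 × 3.8876990364 ≈ 37,019.8559.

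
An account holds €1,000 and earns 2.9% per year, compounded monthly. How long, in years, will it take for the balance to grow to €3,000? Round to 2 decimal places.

(1 + 0.00241667)^(12t) = 3,000/1,000 = 3.
12t·ln(1 + 0.00241667) = ln(3); 12t = 1.0986/0.00241375 ≈ 455.1473.
t ≈ 37.9289 years.

37.93 years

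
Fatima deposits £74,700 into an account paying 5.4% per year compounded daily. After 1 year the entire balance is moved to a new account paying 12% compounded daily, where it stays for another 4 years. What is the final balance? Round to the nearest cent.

£127,408.34

Phase 1: 74,700·(1 + 0.054/365)^365 ≈ 78,844.3849.
Phase 2: 78,844.3849·(1 + 0.12/365)^1460 ≈ 127,408.3409.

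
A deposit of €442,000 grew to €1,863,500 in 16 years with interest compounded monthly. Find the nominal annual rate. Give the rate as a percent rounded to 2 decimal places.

9.03%

(1 + r/12)^192 = 1,863,500/442,000 = 4.21606.
1 + r/12 = 4.21606^(1/192) ≈ 1.007522, so r/12 ≈ 0.00752243.
r ≈ 12·0.00752243 = 9.02692%.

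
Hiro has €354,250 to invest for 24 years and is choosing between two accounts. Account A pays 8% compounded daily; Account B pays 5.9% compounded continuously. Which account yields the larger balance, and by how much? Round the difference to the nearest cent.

A: (1 + 0.08/365)^8760 ≈ 6.819523625495, so 354,250 × 6.819523625495 ≈ 2,415,816.2443.
B: e^(0.059·24) = e^1.416 ≈ 4.120605011369, so 354,250 × 4.120605011369 ≈ 1,459,724.3253.
Difference ≈ 956,091.9191 in favor of A.

Account A, by €956,091.92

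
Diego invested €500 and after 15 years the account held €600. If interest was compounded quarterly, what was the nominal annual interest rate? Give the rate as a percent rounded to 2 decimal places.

1.22%

The 60-period growth factor is 600/500 = 1.2.
r/4 = 1.2^(1/60) − 1 ≈ 0.00304331, so r ≈ 4·0.00304331 = 1.21733%.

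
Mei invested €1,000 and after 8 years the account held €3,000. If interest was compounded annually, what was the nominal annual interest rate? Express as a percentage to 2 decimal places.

14.72%

(1 + r)^8 = 3,000/1,000 = 3.
1 + r = 3^(1/8) ≈ 1.147203, so r ≈ 0.147203.
r ≈ 14.72027%.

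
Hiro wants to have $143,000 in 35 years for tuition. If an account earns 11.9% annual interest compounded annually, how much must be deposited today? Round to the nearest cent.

$2,794.36

Growth factor = (1 + 0.119)^35 ≈ 51.1744317045.
P = 143,000/51.1744317045 ≈ 2,794.3642.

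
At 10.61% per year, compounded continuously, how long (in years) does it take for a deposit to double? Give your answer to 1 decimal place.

6.5 years

e^(0.1061t) = 2, so 0.1061t = ln 2 ≈ 0.69315.
t ≈ 0.69315/0.1061 ≈ 6.5330.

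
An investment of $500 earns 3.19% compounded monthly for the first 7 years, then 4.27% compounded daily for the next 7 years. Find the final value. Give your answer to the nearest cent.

After 7 years at 3.19%: 500 × 1.24982523 ≈ 624.9126.
Then 7 years at 4.27%: 624.9126 × 1.34835121 ≈ 842.6017.

$842.60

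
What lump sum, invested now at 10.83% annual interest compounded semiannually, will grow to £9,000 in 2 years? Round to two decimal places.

Periodic rate = 10.83%/2 = 0.05415; 4 periods.
P = 9,000/(1 + 0.05415)^4 ≈ 9,000/1.234837052 ≈ 7,288.4110.

£7,288.41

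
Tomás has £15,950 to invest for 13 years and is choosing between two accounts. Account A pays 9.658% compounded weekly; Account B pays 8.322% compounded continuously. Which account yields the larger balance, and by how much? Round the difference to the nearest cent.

A: (1 + 0.09658/52)^676 ≈ 3.5056483418, so 15,950 × 3.5056483418 ≈ 55,915.0911.
B: e^(0.08322·13) = e^1.08186 ≈ 2.9501617519, so 15,950 × 2.9501617519 ≈ 47,055.0799.
Difference ≈ 8,860.0111 in favor of A.

Account A, by £8,860.01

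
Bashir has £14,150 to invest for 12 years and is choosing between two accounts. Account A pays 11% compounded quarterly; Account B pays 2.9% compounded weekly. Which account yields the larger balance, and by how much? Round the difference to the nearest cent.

A: (1 + 0.0275)^48 ≈ 3.6772898779, so 14,150 × 3.6772898779 ≈ 52,033.6518.
B: (1 + 0.029/52)^624 ≈ 1.4160948785, so 14,150 × 1.4160948785 ≈ 20,037.7425.
Difference ≈ 31,995.9092 in favor of A.

Account A, by £31,995.91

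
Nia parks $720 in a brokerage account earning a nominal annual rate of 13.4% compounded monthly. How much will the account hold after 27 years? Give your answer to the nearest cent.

$26,296.73

Growth factor = (1 + 0.134/12)^324 ≈ 36.523234993.
A ≈ 720 × 36.523234993 ≈ 26,296.7292.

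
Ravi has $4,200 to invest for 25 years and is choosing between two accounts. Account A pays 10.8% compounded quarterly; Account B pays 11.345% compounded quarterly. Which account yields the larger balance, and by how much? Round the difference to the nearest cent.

Account B, by $8,548.29

Account A growth factor: (1 + 0.027)^100 ≈ 14.356360647; balance ≈ 60,296.7147.
Account B growth factor: (1 + 0.0283625)^100 ≈ 16.391667614; balance ≈ 68,845.0040.
Account B is larger by 8,548.2893.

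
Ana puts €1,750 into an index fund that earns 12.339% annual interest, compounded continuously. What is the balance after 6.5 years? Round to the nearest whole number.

A = P·e^(rt) = 1,750·e^(0.12339·6.5) = 1,750·e^0.802035.
e^0.802035 ≈ 2.230074516, so A ≈ 3,902.6304.

€3,903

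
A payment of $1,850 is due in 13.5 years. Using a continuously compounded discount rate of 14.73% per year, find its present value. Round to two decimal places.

$253.25

P = A·e^(−rt) = 1,850·e^(−1.98855).
e^(−1.98855) ≈ 0.1368937776, so P ≈ 253.2535.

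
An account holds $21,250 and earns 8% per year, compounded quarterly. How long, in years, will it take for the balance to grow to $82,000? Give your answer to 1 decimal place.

17.0 years

(1 + 0.02)^(4t) = 82,000/21,250 = 3.8588.
4t·ln(1 + 0.02) = ln(3.8588); 4t = 1.3504/0.0198026 ≈ 68.1911.
t ≈ 17.0478 years.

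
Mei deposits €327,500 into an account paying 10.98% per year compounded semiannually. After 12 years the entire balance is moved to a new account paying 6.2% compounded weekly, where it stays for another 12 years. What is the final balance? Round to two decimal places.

Phase 1: 327,500·(1 + 0.0549)^24 ≈ 1,181,088.1718.
Phase 2: 1,181,088.1718·(1 + 0.062/52)^624 ≈ 2,484,305.1601.

€2,484,305.16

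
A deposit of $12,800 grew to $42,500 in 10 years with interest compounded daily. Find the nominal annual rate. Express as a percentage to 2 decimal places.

(1 + r/365)^3650 = 42,500/12,800 = 3.32031.
1 + r/365 = 3.32031^(1/3650) ≈ 1.000329, so r/365 ≈ 0.000328837.
r ≈ 365·0.000328837 = 12.00256%.

12.00%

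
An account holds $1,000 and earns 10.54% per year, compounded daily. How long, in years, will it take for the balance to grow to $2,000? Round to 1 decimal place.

6.6 years

(1 + 0.000288767)^(365t) = 2,000/1,000 = 2.
365t·ln(1 + 0.000288767) = ln(2); 365t = 0.69315/0.000288725 ≈ 2400.7139.
t ≈ 6.5773 years.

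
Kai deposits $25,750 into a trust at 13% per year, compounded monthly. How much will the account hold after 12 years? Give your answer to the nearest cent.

$121,515.91

Periodic rate = 13%/12 = 0.0108333; periods = 12·12 = 144.
A = 25,750·(1 + 0.13/12)^144 ≈ 25,750·4.71906428946 ≈ 121,515.9055.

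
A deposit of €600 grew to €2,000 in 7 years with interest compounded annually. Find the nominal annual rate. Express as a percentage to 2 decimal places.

18.77%

(1 + r)^7 = 2,000/600 = 3.33333.
1 + r = 3.33333^(1/7) ≈ 1.187673, so r ≈ 0.187673.
r ≈ 18.76732%.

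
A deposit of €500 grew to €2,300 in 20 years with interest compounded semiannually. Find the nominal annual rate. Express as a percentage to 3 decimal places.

(1 + r/2)^40 = 2,300/500 = 4.6.
1 + r/2 = 4.6^(1/40) ≈ 1.038889, so r/2 ≈ 0.0388885.
r ≈ 2·0.0388885 = 7.77770%.

7.778%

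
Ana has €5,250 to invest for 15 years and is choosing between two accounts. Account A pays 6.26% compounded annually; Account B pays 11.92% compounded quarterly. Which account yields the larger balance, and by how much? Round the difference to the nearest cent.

A: (1 + 0.0626)^15 ≈ 2.4862636106, so 5,250 × 2.4862636106 ≈ 13,052.8840.
B: (1 + 0.0298)^60 ≈ 5.8233547767, so 5,250 × 5.8233547767 ≈ 30,572.6126.
Difference ≈ 17,519.7286 in favor of B.

Account B, by €17,519.73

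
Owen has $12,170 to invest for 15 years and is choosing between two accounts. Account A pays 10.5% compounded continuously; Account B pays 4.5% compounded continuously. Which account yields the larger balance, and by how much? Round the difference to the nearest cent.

Account A, by $34,887.84

A: e^(0.105·15) = e^1.575 ≈ 4.8307416181, so 12,170 × 4.8307416181 ≈ 58,790.1255.
B: e^(0.045·15) = e^0.675 ≈ 1.964032976, so 12,170 × 1.964032976 ≈ 23,902.2813.
Difference ≈ 34,887.8442 in favor of A.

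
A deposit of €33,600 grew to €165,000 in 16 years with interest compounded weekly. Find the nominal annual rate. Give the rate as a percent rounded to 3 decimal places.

9.956%

(1 + r/52)^832 = 165,000/33,600 = 4.91071.
1 + r/52 = 4.91071^(1/832) ≈ 1.001915, so r/52 ≈ 0.00191459.
r ≈ 52·0.00191459 = 9.95589%.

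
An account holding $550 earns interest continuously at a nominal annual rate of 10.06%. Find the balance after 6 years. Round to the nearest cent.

A = P·e^(rt) = 550·e^(0.1006·6) = 550·e^0.6036.
e^0.6036 ≈ 1.82869025, so A ≈ 1,005.7796.

$1,005.78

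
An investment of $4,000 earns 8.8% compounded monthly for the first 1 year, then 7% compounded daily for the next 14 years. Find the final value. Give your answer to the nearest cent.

After 1 years at 8.8%: 4,000 × 1.0916375433 ≈ 4,366.5502.
Then 14 years at 7%: 4,366.5502 × 2.6642058998 ≈ 11,633.3887.

$11,633.39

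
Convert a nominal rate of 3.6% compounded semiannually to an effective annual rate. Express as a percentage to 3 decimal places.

EAR = (1 + 3.6%/2)^2 − 1 = (1 + 0.018)^2 − 1.
(1 + 0.018)^2 ≈ 1.036324, so EAR ≈ 3.63240%.

3.632%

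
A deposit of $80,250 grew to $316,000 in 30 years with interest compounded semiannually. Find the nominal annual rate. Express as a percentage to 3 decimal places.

4.621%

(1 + r/2)^60 = 316,000/80,250 = 3.93769.
1 + r/2 = 3.93769^(1/60) ≈ 1.023106, so r/2 ≈ 0.0231062.
r ≈ 2·0.0231062 = 4.62123%.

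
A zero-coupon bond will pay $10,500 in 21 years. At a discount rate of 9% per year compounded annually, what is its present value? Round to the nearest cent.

Annual rate = 9% = 0.09; 21 periods.
P = 10,500/(1 + 0.09)^21 ≈ 10,500/6.1088077369 ≈ 1,718.8297.

$1,718.83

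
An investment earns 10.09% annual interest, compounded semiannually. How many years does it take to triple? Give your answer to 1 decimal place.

(1 + 0.05045)^(2t) = 3.
2t = ln 3 / ln(1 + 0.05045) ≈ 1.0986/0.0492186 ≈ 22.3211.
t ≈ 11.1605.

11.2 years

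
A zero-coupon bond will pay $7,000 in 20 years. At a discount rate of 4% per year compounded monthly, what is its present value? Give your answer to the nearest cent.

Growth factor = (1 + 0.04/12)^240 ≈ 2.222582087.
P = 7,000/2.222582087 ≈ 3,149.4900.

$3,149.49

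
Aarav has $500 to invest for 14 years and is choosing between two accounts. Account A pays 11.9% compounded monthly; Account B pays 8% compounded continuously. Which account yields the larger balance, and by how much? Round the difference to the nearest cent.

A: (1 + 0.119/12)^168 ≈ 5.247719626, so 500 × 5.247719626 ≈ 2,623.8598.
B: e^(0.08·14) = e^1.12 ≈ 3.064854203, so 500 × 3.064854203 ≈ 1,532.4271.
Difference ≈ 1,091.4327 in favor of A.

Account A, by $1,091.43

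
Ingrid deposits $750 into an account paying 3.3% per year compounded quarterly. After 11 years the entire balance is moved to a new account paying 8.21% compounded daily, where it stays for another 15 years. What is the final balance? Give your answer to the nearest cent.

Phase 1: 750·(1 + 0.00825)^44 ≈ 1,076.6224.
Phase 2: 1,076.6224·(1 + 0.0821/365)^5475 ≈ 3,688.3908.

$3,688.39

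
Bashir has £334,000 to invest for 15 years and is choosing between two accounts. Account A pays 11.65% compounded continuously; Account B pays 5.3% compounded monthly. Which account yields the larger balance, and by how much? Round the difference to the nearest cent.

A: e^(0.1165·15) = e^1.7475 ≈ 5.740234137472, so 334,000 × 5.740234137472 ≈ 1,917,238.2019.
B: (1 + 0.053/12)^180 ≈ 2.21056806896, so 334,000 × 2.21056806896 ≈ 738,329.7350.
Difference ≈ 1,178,908.4669 in favor of A.

Account A, by £1,178,908.47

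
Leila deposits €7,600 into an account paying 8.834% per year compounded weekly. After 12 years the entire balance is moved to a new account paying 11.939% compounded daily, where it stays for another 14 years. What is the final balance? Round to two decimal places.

€116,572.75

Phase 1: 7,600·(1 + 0.08834/52)^624 ≈ 21,918.4513.
Phase 2: 21,918.4513·(1 + 0.11939/365)^5110 ≈ 116,572.7457.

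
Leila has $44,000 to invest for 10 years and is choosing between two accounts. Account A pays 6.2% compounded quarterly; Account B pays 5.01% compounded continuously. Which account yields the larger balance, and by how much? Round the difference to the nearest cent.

Account A, by $8,788.44

A: (1 + 0.0155)^40 ≈ 1.8501081217, so 44,000 × 1.8501081217 ≈ 81,404.7574.
B: e^(0.0501·10) = e^0.501 ≈ 1.6503708166, so 44,000 × 1.6503708166 ≈ 72,616.3159.
Difference ≈ 8,788.4414 in favor of A.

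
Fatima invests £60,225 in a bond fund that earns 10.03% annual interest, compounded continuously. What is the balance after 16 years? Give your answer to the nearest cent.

£299,731.64

A = P·e^(rt) = 60,225·e^(0.1003·16) = 60,225·e^1.6048.
e^1.6048 ≈ 4.97686413037, so A ≈ 299,731.6423.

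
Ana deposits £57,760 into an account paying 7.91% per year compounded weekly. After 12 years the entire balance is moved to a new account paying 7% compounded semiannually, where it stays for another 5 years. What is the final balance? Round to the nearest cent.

After 12 years at 7.91%: 57,760 × 2.58177924649 ≈ 149,123.5693.
Then 5 years at 7%: 149,123.5693 × 1.41059876062 ≈ 210,353.5220.

£210,353.52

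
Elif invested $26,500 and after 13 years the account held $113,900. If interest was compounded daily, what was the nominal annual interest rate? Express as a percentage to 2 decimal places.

The 4745-period growth factor is 113,900/26,500 = 4.29811.
r/365 = 4.29811^(1/4745) − 1 ≈ 0.000307355, so r ≈ 365·0.000307355 = 11.21846%.

11.22%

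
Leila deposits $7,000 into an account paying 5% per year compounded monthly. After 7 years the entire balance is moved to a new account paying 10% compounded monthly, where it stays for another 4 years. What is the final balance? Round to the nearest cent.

After 7 years at 5%: 7,000 × 1.4180360522 ≈ 9,926.2524.
Then 4 years at 10%: 9,926.2524 × 1.4893540986 ≈ 14,783.7046.

$14,783.70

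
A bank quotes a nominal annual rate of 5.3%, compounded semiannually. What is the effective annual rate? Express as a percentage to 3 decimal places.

5.370%

EAR = (1 + 5.3%/2)^2 − 1 = (1 + 0.0265)^2 − 1.
(1 + 0.0265)^2 ≈ 1.053702, so EAR ≈ 5.37022%.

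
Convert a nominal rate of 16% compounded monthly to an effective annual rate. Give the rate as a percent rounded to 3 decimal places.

17.227%

One year is 12 periods at 0.0133333 each: (1 + 0.0133333)^12 ≈ 1.172271.
EAR = 1.172271 − 1 ≈ 17.22708%.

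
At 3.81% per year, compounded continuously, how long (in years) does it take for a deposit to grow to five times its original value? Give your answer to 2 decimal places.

e^(0.0381t) = 5, so 0.0381t = ln 5 ≈ 1.6094.
t ≈ 1.6094/0.0381 ≈ 42.2425.

42.24 years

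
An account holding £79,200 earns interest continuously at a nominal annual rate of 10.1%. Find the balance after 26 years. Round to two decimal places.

£1,094,416.14

A = P·e^(rt) = 79,200·e^(0.101·26) = 79,200·e^2.626.
e^2.626 ≈ 13.81838566484, so A ≈ 1,094,416.1447.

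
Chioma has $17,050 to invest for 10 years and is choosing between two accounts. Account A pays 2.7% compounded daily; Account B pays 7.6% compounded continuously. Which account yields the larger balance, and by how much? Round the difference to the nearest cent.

Account A growth factor: (1 + 0.027/365)^3650 ≈ 1.3099513697; balance ≈ 22,334.6709.
Account B growth factor: e^(0.076·10) = e^0.76 ≈ 2.1382762205; balance ≈ 36,457.6096.
Account B is larger by 14,122.9387.

Account B, by $14,122.94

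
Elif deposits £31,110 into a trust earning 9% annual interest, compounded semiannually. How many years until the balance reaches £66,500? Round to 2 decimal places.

8.63 years

We need (1 + 0.045)^(2t) = 2.1376, so 2t = ln 2.1376 / ln 1.045 ≈ 17.2587.
t ≈ 17.2587/2 = 8.6293 years.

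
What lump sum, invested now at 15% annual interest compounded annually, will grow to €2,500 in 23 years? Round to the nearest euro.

Growth factor = (1 + 0.15)^23 ≈ 24.89145756.
P = 2,500/24.89145756 ≈ 100.4361.

€100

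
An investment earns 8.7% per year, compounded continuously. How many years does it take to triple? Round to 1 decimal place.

e^(0.087t) = 3, so 0.087t = ln 3 ≈ 1.0986.
t ≈ 1.0986/0.087 ≈ 12.6277.

12.6 years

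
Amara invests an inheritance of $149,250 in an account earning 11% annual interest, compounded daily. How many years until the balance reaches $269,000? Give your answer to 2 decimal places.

5.36 years

We need (1 + 0.00030137)^(365t) = 1.8023, so 365t = ln 1.8023 / ln 1.000301 ≈ 1954.9977.
t ≈ 1954.9977/365 = 5.3562 years.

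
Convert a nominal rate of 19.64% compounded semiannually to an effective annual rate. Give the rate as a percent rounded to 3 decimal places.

20.604%

EAR = (1 + 19.64%/2)^2 − 1 = (1 + 0.0982)^2 − 1.
(1 + 0.0982)^2 ≈ 1.206043, so EAR ≈ 20.60432%.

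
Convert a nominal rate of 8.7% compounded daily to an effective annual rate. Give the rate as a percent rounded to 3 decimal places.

9.089%

One year is 365 periods at 0.000238356 each: (1 + 0.000238356)^365 ≈ 1.090885.
EAR = 1.090885 − 1 ≈ 9.08854%.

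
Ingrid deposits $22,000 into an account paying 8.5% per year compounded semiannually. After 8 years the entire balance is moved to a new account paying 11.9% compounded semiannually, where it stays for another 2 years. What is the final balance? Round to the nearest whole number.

Phase 1: 22,000·(1 + 0.0425)^16 ≈ 42,819.3134.
Phase 2: 42,819.3134·(1 + 0.0595)^4 ≈ 53,956.4718.

$53,956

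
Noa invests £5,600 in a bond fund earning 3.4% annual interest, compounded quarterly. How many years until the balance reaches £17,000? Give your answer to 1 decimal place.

(1 + 0.0085)^(4t) = 17,000/5,600 = 3.0357.
4t·ln(1 + 0.0085) = ln(3.0357); 4t = 1.1104/0.00846408 ≈ 131.1952.
t ≈ 32.7988 years.

32.8 years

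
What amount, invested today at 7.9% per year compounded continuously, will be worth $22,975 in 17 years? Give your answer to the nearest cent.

$5,997.88

P = A·e^(−rt) = 22,975·e^(−1.343).
e^(−1.343) ≈ 0.2610613087, so P ≈ 5,997.8836.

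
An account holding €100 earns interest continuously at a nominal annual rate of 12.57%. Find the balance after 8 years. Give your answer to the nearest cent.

€273.35

A = P·e^(rt) = 100·e^(0.1257·8) = 100·e^1.0056.
e^1.0056 ≈ 2.73354691, so A ≈ 273.3547.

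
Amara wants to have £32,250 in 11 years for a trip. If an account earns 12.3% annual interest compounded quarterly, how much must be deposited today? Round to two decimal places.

Periodic rate = 12.3%/4 = 0.03075; 44 periods.
P = 32,250/(1 + 0.03075)^44 ≈ 32,250/3.7909417634 ≈ 8,507.1209.

£8,507.12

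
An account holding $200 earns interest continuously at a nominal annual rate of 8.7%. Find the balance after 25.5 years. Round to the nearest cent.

$1,838.71

A = P·e^(rt) = 200·e^(0.087·25.5) = 200·e^2.2185.
e^2.2185 ≈ 9.193530223, so A ≈ 1,838.7060.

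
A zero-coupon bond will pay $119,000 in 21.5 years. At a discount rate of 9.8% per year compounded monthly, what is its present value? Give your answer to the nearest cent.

Periodic rate = 9.8%/12 = 0.00816667; 258 periods.
P = 119,000/(1 + 0.098/12)^258 ≈ 119,000/8.15346486204 ≈ 14,595.0221.

$14,595.02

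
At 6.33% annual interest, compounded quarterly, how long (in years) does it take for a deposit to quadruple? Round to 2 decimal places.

(1 + 0.015825)^(4t) = 4.
4t = ln 4 / ln(1 + 0.015825) ≈ 1.3863/0.0157011 ≈ 88.2929.
t ≈ 22.0732.

22.07 years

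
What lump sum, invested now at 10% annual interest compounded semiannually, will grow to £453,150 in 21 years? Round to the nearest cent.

Growth factor = (1 + 0.05)^42 ≈ 7.76158755512.
P = 453,150/7.76158755512 ≈ 58,383.6743.

£58,383.67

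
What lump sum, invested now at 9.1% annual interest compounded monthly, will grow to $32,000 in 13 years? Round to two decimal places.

Periodic rate = 9.1%/12 = 0.00758333; 156 periods.
P = 32,000/(1 + 0.091/12)^156 ≈ 32,000/3.2496165574 ≈ 9,847.3157.

$9,847.32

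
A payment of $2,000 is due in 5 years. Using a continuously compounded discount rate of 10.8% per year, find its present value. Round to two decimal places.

P = A·e^(−rt) = 2,000·e^(−0.54).
e^(−0.54) ≈ 0.5827482524, so P ≈ 1,165.4965.

$1,165.50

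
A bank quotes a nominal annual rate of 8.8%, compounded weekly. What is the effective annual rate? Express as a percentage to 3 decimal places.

EAR = (1 + 8.8%/52)^52 − 1 = (1 + 0.00169231)^52 − 1.
(1 + 0.00169231)^52 ≈ 1.091907, so EAR ≈ 9.19069%.

9.191%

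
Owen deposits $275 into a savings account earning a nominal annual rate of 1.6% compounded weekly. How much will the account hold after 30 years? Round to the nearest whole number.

$444

Periodic rate = 1.6%/52 = 0.000307692; periods = 52·30 = 1560.
A = 275·(1 + 0.016/52)^1560 ≈ 275·1.61595509 ≈ 444.3876.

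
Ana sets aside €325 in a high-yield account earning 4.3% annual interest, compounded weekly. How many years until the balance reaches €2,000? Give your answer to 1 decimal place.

(1 + 0.000826923)^(52t) = 2,000/325 = 6.1538.
52t·ln(1 + 0.000826923) = ln(6.1538); 52t = 1.8171/0.000826581 ≈ 2198.3042.
t ≈ 42.2751 years.

42.3 years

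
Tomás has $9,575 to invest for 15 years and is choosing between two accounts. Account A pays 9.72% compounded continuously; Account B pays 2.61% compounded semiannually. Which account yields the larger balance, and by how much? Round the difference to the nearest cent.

Account A, by $27,019.69

Account A growth factor: e^(0.0972·15) = e^1.458 ≈ 4.2973562155; balance ≈ 41,147.1858.
Account B growth factor: (1 + 0.01305)^30 ≈ 1.4754565565; balance ≈ 14,127.4965.
Account A is larger by 27,019.6892.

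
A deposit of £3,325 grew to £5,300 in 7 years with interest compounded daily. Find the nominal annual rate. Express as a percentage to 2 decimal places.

6.66%

The 2555-period growth factor is 5,300/3,325 = 1.59398.
r/365 = 1.59398^(1/2555) − 1 ≈ 0.000182497, so r ≈ 365·0.000182497 = 6.66114%.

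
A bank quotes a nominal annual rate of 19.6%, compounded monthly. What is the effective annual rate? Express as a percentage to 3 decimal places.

21.460%

EAR = (1 + 19.6%/12)^12 − 1 = (1 + 0.0163333)^12 − 1.
(1 + 0.0163333)^12 ≈ 1.214602, so EAR ≈ 21.46021%.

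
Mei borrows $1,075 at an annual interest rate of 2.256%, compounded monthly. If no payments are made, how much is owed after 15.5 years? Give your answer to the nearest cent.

Growth factor = (1 + 0.00188)^186 ≈ 1.418147883.
A ≈ 1,075 × 1.418147883 ≈ 1,524.5090.

$1,524.51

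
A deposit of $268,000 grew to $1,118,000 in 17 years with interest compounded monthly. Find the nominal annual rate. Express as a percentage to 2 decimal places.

The 204-period growth factor is 1,118,000/268,000 = 4.17164.
r/12 = 4.17164^(1/204) − 1 ≈ 0.00702609, so r ≈ 12·0.00702609 = 8.43130%.

8.43%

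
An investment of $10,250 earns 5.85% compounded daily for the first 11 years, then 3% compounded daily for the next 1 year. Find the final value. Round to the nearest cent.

After 11 years at 5.85%: 10,250 × 1.903032064 ≈ 19,506.0787.
Then 1 years at 3%: 19,506.0787 × 1.0304532636 ≈ 20,100.1024.

$20,100.10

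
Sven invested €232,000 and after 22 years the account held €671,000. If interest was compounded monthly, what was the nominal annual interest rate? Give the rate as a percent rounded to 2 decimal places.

4.84%

(1 + r/12)^264 = 671,000/232,000 = 2.89224.
1 + r/12 = 2.89224^(1/264) ≈ 1.004031, so r/12 ≈ 0.00403095.
r ≈ 12·0.00403095 = 4.83714%.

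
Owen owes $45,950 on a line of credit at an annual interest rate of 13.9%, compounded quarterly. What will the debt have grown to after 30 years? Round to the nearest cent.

$2,770,369.67

Growth factor = (1 + 0.03475)^120 ≈ 60.29096133794.
A ≈ 45,950 × 60.29096133794 ≈ 2,770,369.6735.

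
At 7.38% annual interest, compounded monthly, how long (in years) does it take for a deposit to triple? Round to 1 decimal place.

14.9 years

(1 + 0.00615)^(12t) = 3.
12t = ln 3 / ln(1 + 0.00615) ≈ 1.0986/0.00613117 ≈ 179.1849.
t ≈ 14.9321.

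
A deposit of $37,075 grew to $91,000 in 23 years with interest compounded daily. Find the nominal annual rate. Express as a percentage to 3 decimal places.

(1 + r/365)^8395 = 91,000/37,075 = 2.45448.
1 + r/365 = 2.45448^(1/8395) ≈ 1.000107, so r/365 ≈ 0.000106964.
r ≈ 365·0.000106964 = 3.90419%.

3.904%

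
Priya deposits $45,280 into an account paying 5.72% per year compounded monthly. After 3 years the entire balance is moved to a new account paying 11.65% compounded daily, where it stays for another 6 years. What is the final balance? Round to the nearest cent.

$108,088.06

Phase 1: 45,280·(1 + 0.0572/12)^36 ≈ 53,734.6341.
Phase 2: 53,734.6341·(1 + 0.1165/365)^2190 ≈ 108,088.0551.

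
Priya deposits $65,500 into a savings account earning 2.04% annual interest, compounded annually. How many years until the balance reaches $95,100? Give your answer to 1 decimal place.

We need (1 + 0.0204)^t = 1.4519, so t = ln 1.4519 / ln 1.0204 ≈ 18.4642.

18.5 years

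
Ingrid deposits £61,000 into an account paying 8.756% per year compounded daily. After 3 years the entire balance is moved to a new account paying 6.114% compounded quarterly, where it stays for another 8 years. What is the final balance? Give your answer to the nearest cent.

Phase 1: 61,000·(1 + 0.08756/365)^1095 ≈ 79,322.5429.
Phase 2: 79,322.5429·(1 + 0.015285)^32 ≈ 128,887.7567.

£128,887.76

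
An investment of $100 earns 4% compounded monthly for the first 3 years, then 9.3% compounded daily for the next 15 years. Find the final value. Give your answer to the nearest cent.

$454.77

After 3 years at 4%: 100 × 1.12727187 ≈ 112.7272.
Then 15 years at 9.3%: 112.7272 × 4.03425767 ≈ 454.7705.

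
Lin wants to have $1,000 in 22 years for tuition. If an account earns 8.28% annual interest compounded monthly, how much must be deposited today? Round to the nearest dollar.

Periodic rate = 8.28%/12 = 0.0069; 264 periods.
P = 1,000/(1 + 0.0069)^264 ≈ 1,000/6.14319055 ≈ 162.7819.

$163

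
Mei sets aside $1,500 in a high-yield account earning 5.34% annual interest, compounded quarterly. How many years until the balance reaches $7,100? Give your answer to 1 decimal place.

(1 + 0.01335)^(4t) = 7,100/1,500 = 4.7333.
4t·ln(1 + 0.01335) = ln(4.7333); 4t = 1.5546/0.0132617 ≈ 117.2273.
t ≈ 29.3068 years.

29.3 years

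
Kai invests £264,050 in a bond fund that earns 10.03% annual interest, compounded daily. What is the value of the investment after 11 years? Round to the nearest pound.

£795,751

Periodic rate = 10.03%/365 = 0.000274795; periods = 365·11 = 4015.
A = 264,050·(1 + 0.1003/365)^4015 ≈ 264,050·3.01363935779 ≈ 795,751.4724.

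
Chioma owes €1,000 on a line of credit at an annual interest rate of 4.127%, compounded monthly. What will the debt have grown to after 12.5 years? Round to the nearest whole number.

Periodic rate = 4.127%/12 = 0.00343917; periods = 12·12.5 = 150.
A = 1,000·(1 + 0.04127/12)^150 ≈ 1,000·1.673621663 ≈ 1,673.6217.

€1,674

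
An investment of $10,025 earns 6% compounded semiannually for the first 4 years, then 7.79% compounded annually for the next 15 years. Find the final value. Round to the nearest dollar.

Phase 1: 10,025·(1 + 0.03)^8 ≈ 12,699.3701.
Phase 2: 12,699.3701·(1 + 0.0779)^15 ≈ 39,125.4421.

$39,125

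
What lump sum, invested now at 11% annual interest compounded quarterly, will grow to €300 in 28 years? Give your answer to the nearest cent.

€14.37

Growth factor = (1 + 0.0275)^112 ≈ 20.8720459.
P = 300/20.8720459 ≈ 14.3733.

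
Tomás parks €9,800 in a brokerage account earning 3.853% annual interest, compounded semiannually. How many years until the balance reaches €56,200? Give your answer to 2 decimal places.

45.76 years

We need (1 + 0.019265)^(2t) = 5.7347, so 2t = ln 5.7347 / ln 1.019265 ≈ 91.5289.
t ≈ 91.5289/2 = 45.7645 years.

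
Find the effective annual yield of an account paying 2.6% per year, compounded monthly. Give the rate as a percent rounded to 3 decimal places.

One year is 12 periods at 0.00216667 each: (1 + 0.00216667)^12 ≈ 1.026312.
EAR = 1.026312 − 1 ≈ 2.63121%.

2.631%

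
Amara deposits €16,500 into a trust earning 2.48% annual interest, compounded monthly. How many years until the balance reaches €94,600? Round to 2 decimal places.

70.49 years

We need (1 + 0.00206667)^(12t) = 5.7333, so 12t = ln 5.7333 / ln 1.002067 ≈ 845.8553.
t ≈ 845.8553/12 = 70.4879 years.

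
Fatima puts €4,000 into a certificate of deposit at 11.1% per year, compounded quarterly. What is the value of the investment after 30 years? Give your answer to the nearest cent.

€106,796.80

Growth factor = (1 + 0.02775)^120 ≈ 26.6992003495.
A ≈ 4,000 × 26.6992003495 ≈ 106,796.8014.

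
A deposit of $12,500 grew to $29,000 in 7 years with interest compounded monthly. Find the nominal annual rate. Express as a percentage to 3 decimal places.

12.083%

(1 + r/12)^84 = 29,000/12,500 = 2.32.
1 + r/12 = 2.32^(1/84) ≈ 1.010069, so r/12 ≈ 0.010069.
r ≈ 12·0.010069 = 12.08281%.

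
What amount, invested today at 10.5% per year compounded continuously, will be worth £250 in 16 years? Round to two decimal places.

£46.59

P = A·e^(−rt) = 250·e^(−1.68).
e^(−1.68) ≈ 0.186373976, so P ≈ 46.5935.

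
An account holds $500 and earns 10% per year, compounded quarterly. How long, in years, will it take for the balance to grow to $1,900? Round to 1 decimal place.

We need (1 + 0.025)^(4t) = 3.8, so 4t = ln 3.8 / ln 1.025 ≈ 54.0648.
t ≈ 54.0648/4 = 13.5162 years.

13.5 years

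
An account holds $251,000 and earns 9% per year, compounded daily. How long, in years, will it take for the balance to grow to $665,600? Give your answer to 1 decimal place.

(1 + 0.000246575)^(365t) = 665,600/251,000 = 2.6518.
365t·ln(1 + 0.000246575) = ln(2.6518); 365t = 0.97524/0.000246545 ≈ 3955.6112.
t ≈ 10.8373 years.

10.8 years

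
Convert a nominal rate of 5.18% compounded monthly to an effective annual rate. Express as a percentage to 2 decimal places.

EAR = (1 + 5.18%/12)^12 − 1 = (1 + 0.00431667)^12 − 1.
(1 + 0.00431667)^12 ≈ 1.053048, so EAR ≈ 5.30477%.

5.30%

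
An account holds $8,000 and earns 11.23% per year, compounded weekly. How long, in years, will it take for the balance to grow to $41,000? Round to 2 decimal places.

14.57 years

We need (1 + 0.00215962)^(52t) = 5.125, so 52t = ln 5.125 / ln 1.00216 ≈ 757.4934.
t ≈ 757.4934/52 = 14.5672 years.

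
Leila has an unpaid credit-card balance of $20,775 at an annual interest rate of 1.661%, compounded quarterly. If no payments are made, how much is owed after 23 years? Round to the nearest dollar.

Periodic rate = 1.661%/4 = 0.0041525; periods = 4·23 = 92.
A = 20,775·(1 + 0.0041525)^92 ≈ 20,775·1.4640974817 ≈ 30,416.6252.

$30,417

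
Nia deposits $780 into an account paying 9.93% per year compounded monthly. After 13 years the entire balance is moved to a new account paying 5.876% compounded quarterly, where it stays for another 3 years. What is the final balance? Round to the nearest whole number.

$3,361

After 13 years at 9.93%: 780 × 3.616794675 ≈ 2,821.0998.
Then 3 years at 5.876%: 2,821.0998 × 1.191243555 ≈ 3,360.6170.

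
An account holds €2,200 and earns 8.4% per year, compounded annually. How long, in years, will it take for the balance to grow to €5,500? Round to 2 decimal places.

We need (1 + 0.084)^t = 2.5, so t = ln 2.5 / ln 1.084 ≈ 11.3602.

11.36 years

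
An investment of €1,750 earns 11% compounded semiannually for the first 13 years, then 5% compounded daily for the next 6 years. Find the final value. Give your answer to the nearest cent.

€9,503.45

After 13 years at 11%: 1,750 × 4.023128928 ≈ 7,040.4756.
Then 6 years at 5%: 7,040.4756 × 1.349831074 ≈ 9,503.4528.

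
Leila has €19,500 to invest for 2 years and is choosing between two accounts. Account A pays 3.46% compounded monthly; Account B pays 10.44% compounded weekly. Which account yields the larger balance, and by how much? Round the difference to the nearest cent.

Account B, by €3,127.74

A: (1 + 0.0346/12)^24 ≈ 1.0715438168, so 19,500 × 1.0715438168 ≈ 20,895.1044.
B: (1 + 0.1044/52)^104 ≈ 1.2319406337, so 19,500 × 1.2319406337 ≈ 24,022.8424.
Difference ≈ 3,127.7379 in favor of B.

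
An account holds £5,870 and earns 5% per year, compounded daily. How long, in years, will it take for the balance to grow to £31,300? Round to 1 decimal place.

33.5 years

(1 + 0.000136986)^(365t) = 31,300/5,870 = 5.3322.
365t·ln(1 + 0.000136986) = ln(5.3322); 365t = 1.6738/0.000136977 ≈ 12219.3101.
t ≈ 33.4776 years.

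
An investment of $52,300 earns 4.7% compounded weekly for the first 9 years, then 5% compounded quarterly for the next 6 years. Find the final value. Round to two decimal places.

Phase 1: 52,300·(1 + 0.047/52)^468 ≈ 79,822.4923.
Phase 2: 79,822.4923·(1 + 0.0125)^24 ≈ 107,548.9188.

$107,548.92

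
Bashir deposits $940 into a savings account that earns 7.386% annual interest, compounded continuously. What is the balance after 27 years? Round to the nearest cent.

$6,905.68

A = P·e^(rt) = 940·e^(0.07386·27) = 940·e^1.99422.
e^1.99422 ≈ 7.346470545, so A ≈ 6,905.6823.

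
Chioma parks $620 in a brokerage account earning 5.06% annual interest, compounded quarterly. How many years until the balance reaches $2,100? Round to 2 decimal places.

24.26 years

We need (1 + 0.01265)^(4t) = 3.3871, so 4t = ln 3.3871 / ln 1.01265 ≈ 97.0493.
t ≈ 97.0493/4 = 24.2623 years.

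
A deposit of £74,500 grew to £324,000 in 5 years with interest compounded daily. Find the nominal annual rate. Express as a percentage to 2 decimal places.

29.41%

(1 + r/365)^1825 = 324,000/74,500 = 4.34899.
1 + r/365 = 4.34899^(1/1825) ≈ 1.000806, so r/365 ≈ 0.000805773.
r ≈ 365·0.000805773 = 29.41073%.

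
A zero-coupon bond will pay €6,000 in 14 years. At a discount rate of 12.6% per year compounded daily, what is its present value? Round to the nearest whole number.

Periodic rate = 12.6%/365 = 0.000345205; 5110 periods.
P = 6,000/(1 + 0.126/365)^5110 ≈ 6,000/5.833957572 ≈ 1,028.4614.

€1,028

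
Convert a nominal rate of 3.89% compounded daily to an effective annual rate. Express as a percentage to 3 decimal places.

One year is 365 periods at 0.000106575 each: (1 + 0.000106575)^365 ≈ 1.039664.
EAR = 1.039664 − 1 ≈ 3.96644%.

3.966%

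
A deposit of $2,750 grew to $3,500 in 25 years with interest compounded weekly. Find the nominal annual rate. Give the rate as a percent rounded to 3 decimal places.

(1 + r/52)^1300 = 3,500/2,750 = 1.27273.
1 + r/52 = 1.27273^(1/1300) ≈ 1.000186, so r/52 ≈ 0.000185526.
r ≈ 52·0.000185526 = 0.96474%.

0.965%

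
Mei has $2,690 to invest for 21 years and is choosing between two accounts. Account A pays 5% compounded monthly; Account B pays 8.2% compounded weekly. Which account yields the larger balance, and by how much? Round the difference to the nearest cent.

Account A growth factor: (1 + 0.05/12)^252 ≈ 2.851424111; balance ≈ 7,670.3309.
Account B growth factor: (1 + 0.082/52)^1092 ≈ 5.588124354; balance ≈ 15,032.0545.
Account B is larger by 7,361.7237.

Account B, by $7,361.72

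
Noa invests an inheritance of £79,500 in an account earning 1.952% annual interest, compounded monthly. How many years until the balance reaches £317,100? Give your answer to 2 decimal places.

70.93 years

(1 + 0.00162667)^(12t) = 317,100/79,500 = 3.9887.
12t·ln(1 + 0.00162667) = ln(3.9887); 12t = 1.3835/0.00162535 ≈ 851.1793.
t ≈ 70.9316 years.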